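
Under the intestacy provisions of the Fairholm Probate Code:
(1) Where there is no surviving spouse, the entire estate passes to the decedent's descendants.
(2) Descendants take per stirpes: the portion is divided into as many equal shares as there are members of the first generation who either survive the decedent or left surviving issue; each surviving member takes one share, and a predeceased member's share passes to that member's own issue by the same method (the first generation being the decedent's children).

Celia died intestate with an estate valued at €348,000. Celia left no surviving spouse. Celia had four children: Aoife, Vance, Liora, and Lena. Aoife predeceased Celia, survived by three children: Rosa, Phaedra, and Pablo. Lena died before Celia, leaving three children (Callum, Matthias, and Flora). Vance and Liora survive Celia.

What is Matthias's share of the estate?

Matthias receives €29,000.

The entire €348,000 passes to the descendants.
That amount (€348,000) is divided into 4 shares of €87,000: Vance and Liora each take €87,000; Aoife's €87,000 share passes to Aoife's issue; Lena's €87,000 share passes to Lena's issue.
Aoife's share (€87,000) is divided into 3 shares of €29,000: Rosa, Phaedra, and Pablo each take €29,000.
Lena's share (€87,000) is divided into 3 shares of €29,000: Callum, Matthias, and Flora each take €29,000.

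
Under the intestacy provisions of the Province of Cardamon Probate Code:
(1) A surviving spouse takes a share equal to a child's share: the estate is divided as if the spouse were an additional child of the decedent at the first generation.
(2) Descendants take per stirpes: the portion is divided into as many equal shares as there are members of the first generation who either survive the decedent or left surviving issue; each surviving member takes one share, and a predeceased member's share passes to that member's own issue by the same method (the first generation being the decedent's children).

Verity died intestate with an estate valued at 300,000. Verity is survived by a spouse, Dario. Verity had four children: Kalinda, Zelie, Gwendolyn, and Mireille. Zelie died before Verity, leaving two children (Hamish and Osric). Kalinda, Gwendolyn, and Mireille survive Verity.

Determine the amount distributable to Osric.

Osric receives 30,000.

The spouse counts as an additional share at the children's level, so there are 5 primary shares of 60,000. Dario takes one such share (60,000).
The children's combined portion (240,000) is divided into 4 shares of 60,000: Kalinda, Gwendolyn, and Mireille each take 60,000; Zelie's 60,000 share passes to Zelie's issue.
Zelie's share (60,000) is divided into 2 shares of 30,000: Hamish and Osric each take 30,000.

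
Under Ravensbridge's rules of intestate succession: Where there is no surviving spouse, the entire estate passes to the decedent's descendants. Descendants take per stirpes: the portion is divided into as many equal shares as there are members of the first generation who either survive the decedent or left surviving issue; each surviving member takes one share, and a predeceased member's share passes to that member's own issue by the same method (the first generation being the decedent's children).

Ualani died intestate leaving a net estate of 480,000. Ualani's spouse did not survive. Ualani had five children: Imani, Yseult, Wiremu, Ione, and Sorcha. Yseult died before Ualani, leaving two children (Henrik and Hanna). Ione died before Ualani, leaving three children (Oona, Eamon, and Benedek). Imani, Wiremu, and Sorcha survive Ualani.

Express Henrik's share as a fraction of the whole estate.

The entire 480,000 passes to the descendants.
That amount (480,000) is divided into 5 shares of 96,000: Imani, Wiremu, and Sorcha each take 96,000; Yseult's 96,000 share passes to Yseult's issue; Ione's 96,000 share passes to Ione's issue.
Yseult's share (96,000) is divided into 2 shares of 48,000: Henrik and Hanna each take 48,000.
Ione's share (96,000) is divided into 3 shares of 32,000: Oona, Eamon, and Benedek each take 32,000.

Henrik receives 1/10 of the estate.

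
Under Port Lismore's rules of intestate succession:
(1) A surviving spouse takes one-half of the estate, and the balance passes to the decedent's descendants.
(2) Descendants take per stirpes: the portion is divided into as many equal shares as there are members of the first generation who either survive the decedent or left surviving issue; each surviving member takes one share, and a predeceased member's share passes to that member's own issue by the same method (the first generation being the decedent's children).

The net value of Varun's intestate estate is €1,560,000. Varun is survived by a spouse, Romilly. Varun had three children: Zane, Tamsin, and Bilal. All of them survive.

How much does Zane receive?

Zane receives €260,000.

Romilly takes one-half of €1,560,000 = €780,000. The remaining €780,000 passes to the descendants.
The descendants' portion (€780,000) is divided into 3 shares of €260,000: Zane, Tamsin, and Bilal each take €260,000.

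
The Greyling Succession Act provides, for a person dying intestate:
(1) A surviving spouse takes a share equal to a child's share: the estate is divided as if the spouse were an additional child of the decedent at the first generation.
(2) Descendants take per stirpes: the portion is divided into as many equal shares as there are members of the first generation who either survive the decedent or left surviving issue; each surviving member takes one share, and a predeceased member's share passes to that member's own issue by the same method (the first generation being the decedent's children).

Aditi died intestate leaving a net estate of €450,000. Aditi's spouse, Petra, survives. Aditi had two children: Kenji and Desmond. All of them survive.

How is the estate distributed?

The spouse counts as an additional share at the children's level, so there are 3 primary shares of €150,000. Petra takes one such share (€150,000).
The children's combined portion (€300,000) is divided into 2 shares of €150,000: Kenji and Desmond each take €150,000.

Petra: €150,000; Kenji: €150,000; Desmond: €150,000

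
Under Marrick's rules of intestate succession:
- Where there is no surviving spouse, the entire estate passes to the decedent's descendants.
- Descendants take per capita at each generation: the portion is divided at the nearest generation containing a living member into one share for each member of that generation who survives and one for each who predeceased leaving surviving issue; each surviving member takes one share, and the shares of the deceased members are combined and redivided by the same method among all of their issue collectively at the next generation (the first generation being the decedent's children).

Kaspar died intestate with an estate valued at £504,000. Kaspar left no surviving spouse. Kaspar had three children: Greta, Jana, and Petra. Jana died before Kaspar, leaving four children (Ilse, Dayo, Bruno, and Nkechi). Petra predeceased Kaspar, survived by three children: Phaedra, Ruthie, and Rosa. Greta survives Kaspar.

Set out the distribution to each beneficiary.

The entire £504,000 passes to the descendants.
That amount (£504,000) is divided at the children's generation into 3 shares of £168,000. Greta takes £168,000. The 2 shares of the deceased (Jana and Petra) are combined into a pool of £336,000.
That pool (£336,000) is divided at the grandchildren's generation equally among Ilse, Dayo, Bruno, Nkechi, Phaedra, Ruthie, and Rosa: £48,000 each.

Greta: £168,000; Ilse: £48,000; Dayo: £48,000; Bruno: £48,000; Nkechi: £48,000; Phaedra: £48,000; Ruthie: £48,000; Rosa: £48,000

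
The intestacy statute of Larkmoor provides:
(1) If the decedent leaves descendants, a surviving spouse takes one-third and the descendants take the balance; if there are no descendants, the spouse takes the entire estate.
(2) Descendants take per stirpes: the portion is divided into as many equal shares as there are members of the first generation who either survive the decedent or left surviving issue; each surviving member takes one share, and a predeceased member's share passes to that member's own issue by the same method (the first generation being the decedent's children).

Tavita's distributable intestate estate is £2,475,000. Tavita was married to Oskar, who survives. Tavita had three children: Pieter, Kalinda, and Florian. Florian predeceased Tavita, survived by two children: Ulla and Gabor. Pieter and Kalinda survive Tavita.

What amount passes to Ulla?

Oskar takes one-third of £2,475,000 = £825,000. The remaining £1,650,000 passes to the descendants.
The descendants' portion (£1,650,000) is divided into 3 shares of £550,000: Pieter and Kalinda each take £550,000; Florian's £550,000 share passes to Florian's issue.
Florian's share (£550,000) is divided into 2 shares of £275,000: Ulla and Gabor each take £275,000.

Ulla receives £275,000.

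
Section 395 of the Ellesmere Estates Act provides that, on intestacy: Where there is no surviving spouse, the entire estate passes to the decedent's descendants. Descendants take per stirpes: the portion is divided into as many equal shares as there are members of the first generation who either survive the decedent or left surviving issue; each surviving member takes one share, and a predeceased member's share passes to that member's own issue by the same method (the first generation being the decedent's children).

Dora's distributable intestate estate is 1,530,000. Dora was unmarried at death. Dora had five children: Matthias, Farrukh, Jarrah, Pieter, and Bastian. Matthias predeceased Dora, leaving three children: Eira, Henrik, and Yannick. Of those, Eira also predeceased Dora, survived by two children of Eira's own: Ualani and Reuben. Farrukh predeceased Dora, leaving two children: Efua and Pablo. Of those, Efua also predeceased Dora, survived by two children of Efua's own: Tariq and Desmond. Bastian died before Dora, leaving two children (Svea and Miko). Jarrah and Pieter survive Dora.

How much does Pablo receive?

Pablo receives 153,000.

The entire 1,530,000 passes to the descendants.
That amount (1,530,000) is divided into 5 shares of 306,000: Jarrah and Pieter each take 306,000; Matthias's 306,000 share passes to Matthias's issue; Farrukh's 306,000 share passes to Farrukh's issue; Bastian's 306,000 share passes to Bastian's issue.
Matthias's share (306,000) is divided into 3 shares of 102,000: Henrik and Yannick each take 102,000; Eira's 102,000 share passes to Eira's issue.
Eira's share (102,000) is divided into 2 shares of 51,000: Ualani and Reuben each take 51,000.
Farrukh's share (306,000) is divided into 2 shares of 153,000: Pablo takes 153,000; Efua's 153,000 share passes to Efua's issue.
Efua's share (153,000) is divided into 2 shares of 76,500: Tariq and Desmond each take 76,500.
Bastian's share (306,000) is divided into 2 shares of 153,000: Svea and Miko each take 153,000.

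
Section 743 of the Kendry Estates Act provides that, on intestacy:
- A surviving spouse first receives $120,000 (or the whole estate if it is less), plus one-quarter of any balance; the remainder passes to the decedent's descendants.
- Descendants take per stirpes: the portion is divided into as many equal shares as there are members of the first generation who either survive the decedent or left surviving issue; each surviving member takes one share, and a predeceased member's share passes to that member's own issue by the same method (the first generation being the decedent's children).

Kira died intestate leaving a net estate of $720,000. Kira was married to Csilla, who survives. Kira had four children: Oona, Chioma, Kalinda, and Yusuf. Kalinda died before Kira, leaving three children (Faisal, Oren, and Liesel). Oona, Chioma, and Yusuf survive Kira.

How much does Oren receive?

Csilla first takes $120,000, leaving a balance of $600,000. Csilla then takes one-quarter of the balance ($150,000), for a total of $270,000. The remaining $450,000 passes to the descendants.
The descendants' portion ($450,000) is divided into 4 shares of $112,500: Oona, Chioma, and Yusuf each take $112,500; Kalinda's $112,500 share passes to Kalinda's issue.
Kalinda's share ($112,500) is divided into 3 shares of $37,500: Faisal, Oren, and Liesel each take $37,500.

Oren receives $37,500.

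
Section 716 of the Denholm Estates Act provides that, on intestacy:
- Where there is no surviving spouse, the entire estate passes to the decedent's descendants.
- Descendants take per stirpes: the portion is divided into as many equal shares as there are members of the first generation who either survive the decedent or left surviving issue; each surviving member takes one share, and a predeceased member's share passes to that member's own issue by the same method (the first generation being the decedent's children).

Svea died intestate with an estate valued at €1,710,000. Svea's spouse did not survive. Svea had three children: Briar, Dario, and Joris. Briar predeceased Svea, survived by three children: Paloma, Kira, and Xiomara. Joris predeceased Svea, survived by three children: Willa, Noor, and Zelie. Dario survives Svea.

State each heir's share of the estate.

Paloma: €190,000; Kira: €190,000; Xiomara: €190,000; Dario: €570,000; Willa: €190,000; Noor: €190,000; Zelie: €190,000

The entire €1,710,000 passes to the descendants.
That amount (€1,710,000) is divided into 3 shares of €570,000: Dario takes €570,000; Briar's €570,000 share passes to Briar's issue; Joris's €570,000 share passes to Joris's issue.
Briar's share (€570,000) is divided into 3 shares of €190,000: Paloma, Kira, and Xiomara each take €190,000.
Joris's share (€570,000) is divided into 3 shares of €190,000: Willa, Noor, and Zelie each take €190,000.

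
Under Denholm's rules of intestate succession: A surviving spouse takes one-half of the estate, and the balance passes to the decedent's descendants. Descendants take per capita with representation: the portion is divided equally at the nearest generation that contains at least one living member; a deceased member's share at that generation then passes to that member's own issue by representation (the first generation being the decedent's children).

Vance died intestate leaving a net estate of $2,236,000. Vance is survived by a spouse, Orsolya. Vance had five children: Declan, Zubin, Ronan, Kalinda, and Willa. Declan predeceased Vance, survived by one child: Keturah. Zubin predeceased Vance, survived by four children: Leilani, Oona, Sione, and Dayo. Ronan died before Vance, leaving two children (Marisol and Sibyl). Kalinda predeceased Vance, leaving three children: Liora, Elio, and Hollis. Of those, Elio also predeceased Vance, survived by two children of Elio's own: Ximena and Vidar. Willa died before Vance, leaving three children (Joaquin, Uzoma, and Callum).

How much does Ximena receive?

Orsolya takes one-half of $2,236,000 = $1,118,000. The remaining $1,118,000 passes to the descendants.
No child survives, so the initial division is made at the grandchildren's generation.
The descendants' portion ($1,118,000) is divided into 13 shares of $86,000: Keturah, Leilani, Oona, Sione, Dayo, Marisol, Sibyl, Liora, Hollis, Joaquin, Uzoma, and Callum each take $86,000; Elio's $86,000 share passes to Elio's issue.
Elio's share ($86,000) is divided into 2 shares of $43,000: Ximena and Vidar each take $43,000.

Ximena receives $43,000.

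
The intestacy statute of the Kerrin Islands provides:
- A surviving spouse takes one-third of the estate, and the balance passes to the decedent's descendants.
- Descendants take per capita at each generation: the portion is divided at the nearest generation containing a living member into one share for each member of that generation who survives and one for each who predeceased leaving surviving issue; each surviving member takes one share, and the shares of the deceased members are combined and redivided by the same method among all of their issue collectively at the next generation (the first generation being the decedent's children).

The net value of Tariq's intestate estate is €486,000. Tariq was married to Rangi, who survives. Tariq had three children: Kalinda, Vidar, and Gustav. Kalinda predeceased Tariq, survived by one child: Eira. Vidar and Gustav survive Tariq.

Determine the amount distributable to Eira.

Rangi takes one-third of €486,000 = €162,000. The remaining €324,000 passes to the descendants.
The descendants' portion (€324,000) is divided at the children's generation into 3 shares of €108,000. Vidar and Gustav each take €108,000. The remaining share for the deceased Kalinda (€108,000) is carried to the next generation.
That pool (€108,000) passes entirely to Eira, the sole taker at the grandchildren's generation.

Eira receives €108,000.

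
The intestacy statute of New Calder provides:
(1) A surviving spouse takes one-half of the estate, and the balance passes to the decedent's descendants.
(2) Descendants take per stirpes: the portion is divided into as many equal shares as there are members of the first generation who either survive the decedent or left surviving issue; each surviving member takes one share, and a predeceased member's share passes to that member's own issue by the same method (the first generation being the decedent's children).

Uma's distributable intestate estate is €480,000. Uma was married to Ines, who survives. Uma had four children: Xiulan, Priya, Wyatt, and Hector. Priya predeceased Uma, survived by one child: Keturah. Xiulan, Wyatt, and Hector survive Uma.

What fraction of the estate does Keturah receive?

Ines takes one-half of €480,000 = €240,000. The remaining €240,000 passes to the descendants.
The descendants' portion (€240,000) is divided into 4 shares of €60,000: Xiulan, Wyatt, and Hector each take €60,000; Priya's €60,000 share passes to Priya's issue.
Priya's share (€60,000) passes entirely to Keturah.

Keturah receives 1/8 of the estate.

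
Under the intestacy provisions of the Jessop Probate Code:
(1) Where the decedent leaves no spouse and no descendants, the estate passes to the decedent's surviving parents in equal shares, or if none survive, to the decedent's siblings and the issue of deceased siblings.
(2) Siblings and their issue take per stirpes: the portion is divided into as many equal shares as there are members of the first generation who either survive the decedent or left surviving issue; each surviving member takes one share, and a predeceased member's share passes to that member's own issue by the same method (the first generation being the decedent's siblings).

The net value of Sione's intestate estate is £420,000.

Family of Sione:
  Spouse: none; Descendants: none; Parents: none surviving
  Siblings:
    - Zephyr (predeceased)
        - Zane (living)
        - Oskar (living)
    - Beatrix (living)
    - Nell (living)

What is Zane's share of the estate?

Zane receives £70,000.

The entire £420,000 passes to the siblings and their issue.
That amount (£420,000) is divided into 3 shares of £140,000: Beatrix and Nell each take £140,000; Zephyr's £140,000 share passes to Zephyr's issue.
Zephyr's share (£140,000) is divided into 2 shares of £70,000: Zane and Oskar each take £70,000.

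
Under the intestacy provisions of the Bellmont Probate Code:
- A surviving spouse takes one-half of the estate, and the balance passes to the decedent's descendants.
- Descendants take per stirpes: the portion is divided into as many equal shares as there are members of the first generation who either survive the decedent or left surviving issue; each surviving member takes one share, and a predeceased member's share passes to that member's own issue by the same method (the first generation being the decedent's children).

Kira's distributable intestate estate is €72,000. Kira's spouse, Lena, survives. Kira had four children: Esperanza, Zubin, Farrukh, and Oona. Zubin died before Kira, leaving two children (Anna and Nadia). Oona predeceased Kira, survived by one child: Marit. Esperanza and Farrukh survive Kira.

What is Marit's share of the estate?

Lena takes one-half of €72,000 = €36,000. The remaining €36,000 passes to the descendants.
The descendants' portion (€36,000) is divided into 4 shares of €9,000: Esperanza and Farrukh each take €9,000; Zubin's €9,000 share passes to Zubin's issue; Oona's €9,000 share passes to Oona's issue.
Zubin's share (€9,000) is divided into 2 shares of €4,500: Anna and Nadia each take €4,500.
Oona's share (€9,000) passes entirely to Marit.

Marit receives €9,000.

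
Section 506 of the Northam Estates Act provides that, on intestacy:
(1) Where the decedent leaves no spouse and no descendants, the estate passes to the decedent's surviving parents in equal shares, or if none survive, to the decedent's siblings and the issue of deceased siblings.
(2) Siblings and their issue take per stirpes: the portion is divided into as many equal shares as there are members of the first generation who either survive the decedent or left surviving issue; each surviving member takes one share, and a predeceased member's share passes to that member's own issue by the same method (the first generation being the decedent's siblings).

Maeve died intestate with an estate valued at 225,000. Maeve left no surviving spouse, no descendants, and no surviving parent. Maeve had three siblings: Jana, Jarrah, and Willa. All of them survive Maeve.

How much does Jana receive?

Jana receives 75,000.

The entire 225,000 passes to the siblings and their issue.
That amount (225,000) is divided into 3 shares of 75,000: Jana, Jarrah, and Willa each take 75,000.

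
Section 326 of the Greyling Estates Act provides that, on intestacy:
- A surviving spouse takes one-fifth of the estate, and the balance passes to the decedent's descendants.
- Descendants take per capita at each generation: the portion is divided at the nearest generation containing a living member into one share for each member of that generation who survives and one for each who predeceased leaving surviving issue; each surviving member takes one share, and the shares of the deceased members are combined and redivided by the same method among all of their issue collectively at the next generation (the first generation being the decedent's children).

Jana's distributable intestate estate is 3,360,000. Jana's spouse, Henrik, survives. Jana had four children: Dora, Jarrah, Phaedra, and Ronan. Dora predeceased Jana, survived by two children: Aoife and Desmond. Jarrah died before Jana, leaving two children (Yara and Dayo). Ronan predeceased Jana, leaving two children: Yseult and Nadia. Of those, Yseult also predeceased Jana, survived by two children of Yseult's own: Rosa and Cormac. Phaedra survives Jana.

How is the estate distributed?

Henrik: 672,000; Aoife: 336,000; Desmond: 336,000; Yara: 336,000; Dayo: 336,000; Phaedra: 672,000; Rosa: 168,000; Cormac: 168,000; Nadia: 336,000

Henrik takes one-fifth of 3,360,000 = 672,000. The remaining 2,688,000 passes to the descendants.
The descendants' portion (2,688,000) is divided at the children's generation into 4 shares of 672,000. Phaedra takes 672,000. The 3 shares of the deceased (Dora, Jarrah, and Ronan) are combined into a pool of 2,016,000.
That pool (2,016,000) is divided at the grandchildren's generation into 6 shares of 336,000. Aoife, Desmond, Yara, Dayo, and Nadia each take 336,000. The remaining share for the deceased Yseult (336,000) is carried to the next generation.
That pool (336,000) is divided at the great-grandchildren's generation equally among Rosa and Cormac: 168,000 each.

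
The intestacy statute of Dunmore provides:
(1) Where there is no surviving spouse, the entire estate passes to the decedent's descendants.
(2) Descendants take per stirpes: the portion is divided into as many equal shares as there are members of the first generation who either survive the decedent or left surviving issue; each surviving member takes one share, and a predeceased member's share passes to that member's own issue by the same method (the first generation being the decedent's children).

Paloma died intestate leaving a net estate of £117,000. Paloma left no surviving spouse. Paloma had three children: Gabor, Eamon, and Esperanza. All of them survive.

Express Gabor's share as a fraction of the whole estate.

Gabor receives 1/3 of the estate.

The entire £117,000 passes to the descendants.
That amount (£117,000) is divided into 3 shares of £39,000: Gabor, Eamon, and Esperanza each take £39,000.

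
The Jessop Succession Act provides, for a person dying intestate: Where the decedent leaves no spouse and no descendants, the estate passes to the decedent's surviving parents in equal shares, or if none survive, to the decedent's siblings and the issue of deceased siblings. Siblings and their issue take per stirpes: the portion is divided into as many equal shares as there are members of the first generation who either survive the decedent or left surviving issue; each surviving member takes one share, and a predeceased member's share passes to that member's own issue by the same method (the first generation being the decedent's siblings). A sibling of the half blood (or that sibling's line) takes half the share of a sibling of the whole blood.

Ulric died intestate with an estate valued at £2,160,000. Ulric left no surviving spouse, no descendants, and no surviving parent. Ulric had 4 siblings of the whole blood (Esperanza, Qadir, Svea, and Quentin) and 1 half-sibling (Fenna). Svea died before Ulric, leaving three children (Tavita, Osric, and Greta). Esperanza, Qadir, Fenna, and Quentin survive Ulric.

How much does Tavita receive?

Tavita receives £160,000.

The entire £2,160,000 passes to the siblings and their issue.
Counting each half-blood sibling's line as half a unit, there are 9/2 units in £2,160,000, so one unit is £480,000. Whole-blood lines (Esperanza, Qadir, Svea, and Quentin) take £480,000 each; half-blood lines (Fenna) take £240,000 each.
Svea's share (£480,000) is divided into 3 shares of £160,000: Tavita, Osric, and Greta each take £160,000.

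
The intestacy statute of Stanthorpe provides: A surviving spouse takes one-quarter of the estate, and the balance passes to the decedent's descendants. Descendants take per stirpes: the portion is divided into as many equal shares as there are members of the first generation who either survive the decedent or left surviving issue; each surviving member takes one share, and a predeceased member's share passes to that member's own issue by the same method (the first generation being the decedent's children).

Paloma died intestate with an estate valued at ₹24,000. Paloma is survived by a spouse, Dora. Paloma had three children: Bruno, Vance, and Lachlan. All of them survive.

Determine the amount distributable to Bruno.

Bruno receives ₹6,000.

Dora takes one-quarter of ₹24,000 = ₹6,000. The remaining ₹18,000 passes to the descendants.
The descendants' portion (₹18,000) is divided into 3 shares of ₹6,000: Bruno, Vance, and Lachlan each take ₹6,000.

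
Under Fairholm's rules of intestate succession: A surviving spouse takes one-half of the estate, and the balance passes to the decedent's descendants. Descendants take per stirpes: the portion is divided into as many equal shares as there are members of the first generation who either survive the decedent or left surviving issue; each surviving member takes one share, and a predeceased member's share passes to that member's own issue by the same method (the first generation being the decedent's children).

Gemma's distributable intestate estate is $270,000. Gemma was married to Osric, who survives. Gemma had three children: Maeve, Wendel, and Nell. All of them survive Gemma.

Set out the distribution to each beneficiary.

Osric takes one-half of $270,000 = $135,000. The remaining $135,000 passes to the descendants.
The descendants' portion ($135,000) is divided into 3 shares of $45,000: Maeve, Wendel, and Nell each take $45,000.

Osric: $135,000; Maeve: $45,000; Wendel: $45,000; Nell: $45,000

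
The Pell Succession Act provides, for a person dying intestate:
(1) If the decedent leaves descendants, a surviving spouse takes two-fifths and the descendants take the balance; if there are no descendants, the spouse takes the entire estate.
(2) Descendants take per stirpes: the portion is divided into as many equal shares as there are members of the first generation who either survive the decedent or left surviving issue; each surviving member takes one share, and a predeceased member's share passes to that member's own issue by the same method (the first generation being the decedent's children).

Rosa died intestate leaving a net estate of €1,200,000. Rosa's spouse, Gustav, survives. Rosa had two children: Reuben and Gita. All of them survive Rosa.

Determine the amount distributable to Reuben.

Gustav takes two-fifths of €1,200,000 = €480,000. The remaining €720,000 passes to the descendants.
The descendants' portion (€720,000) is divided into 2 shares of €360,000: Reuben and Gita each take €360,000.

Reuben receives €360,000.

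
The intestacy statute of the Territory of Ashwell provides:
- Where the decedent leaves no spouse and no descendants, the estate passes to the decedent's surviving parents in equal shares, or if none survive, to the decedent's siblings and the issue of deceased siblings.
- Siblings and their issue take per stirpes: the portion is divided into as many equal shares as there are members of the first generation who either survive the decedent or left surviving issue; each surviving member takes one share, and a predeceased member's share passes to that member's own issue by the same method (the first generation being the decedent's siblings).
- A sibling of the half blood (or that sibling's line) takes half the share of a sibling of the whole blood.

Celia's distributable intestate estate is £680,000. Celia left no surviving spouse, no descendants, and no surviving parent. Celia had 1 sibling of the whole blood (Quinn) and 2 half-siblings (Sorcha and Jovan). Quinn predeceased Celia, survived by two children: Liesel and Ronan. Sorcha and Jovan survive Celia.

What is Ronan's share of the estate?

The entire £680,000 passes to the siblings and their issue.
Counting each half-blood sibling's line as half a unit, there are 2 units in £680,000, so one unit is £340,000. Whole-blood lines (Quinn) take £340,000 each; half-blood lines (Sorcha and Jovan) take £170,000 each.
Quinn's share (£340,000) is divided into 2 shares of £170,000: Liesel and Ronan each take £170,000.

Ronan receives £170,000.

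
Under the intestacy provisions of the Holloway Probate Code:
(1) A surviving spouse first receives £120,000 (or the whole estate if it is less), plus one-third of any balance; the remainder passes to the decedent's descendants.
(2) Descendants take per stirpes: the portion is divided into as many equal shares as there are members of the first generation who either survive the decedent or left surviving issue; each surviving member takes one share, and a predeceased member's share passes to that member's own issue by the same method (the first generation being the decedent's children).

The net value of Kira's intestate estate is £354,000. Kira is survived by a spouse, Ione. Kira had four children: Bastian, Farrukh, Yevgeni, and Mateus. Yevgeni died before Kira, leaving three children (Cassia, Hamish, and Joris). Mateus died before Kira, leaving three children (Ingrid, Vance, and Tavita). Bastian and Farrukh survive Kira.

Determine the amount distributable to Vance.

Vance receives £13,000.

Ione first takes £120,000, leaving a balance of £234,000. Ione then takes one-third of the balance (£78,000), for a total of £198,000. The remaining £156,000 passes to the descendants.
The descendants' portion (£156,000) is divided into 4 shares of £39,000: Bastian and Farrukh each take £39,000; Yevgeni's £39,000 share passes to Yevgeni's issue; Mateus's £39,000 share passes to Mateus's issue.
Yevgeni's share (£39,000) is divided into 3 shares of £13,000: Cassia, Hamish, and Joris each take £13,000.
Mateus's share (£39,000) is divided into 3 shares of £13,000: Ingrid, Vance, and Tavita each take £13,000.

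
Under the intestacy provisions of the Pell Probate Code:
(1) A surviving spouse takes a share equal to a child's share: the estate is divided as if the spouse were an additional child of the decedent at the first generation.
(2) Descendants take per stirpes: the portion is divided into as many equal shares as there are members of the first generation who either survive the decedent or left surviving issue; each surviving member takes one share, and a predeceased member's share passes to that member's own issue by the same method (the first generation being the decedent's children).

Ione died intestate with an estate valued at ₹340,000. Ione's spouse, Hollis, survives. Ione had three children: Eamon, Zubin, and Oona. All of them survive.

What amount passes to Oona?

The spouse counts as an additional share at the children's level, so there are 4 primary shares of ₹85,000. Hollis takes one such share (₹85,000).
The children's combined portion (₹255,000) is divided into 3 shares of ₹85,000: Eamon, Zubin, and Oona each take ₹85,000.

Oona receives ₹85,000.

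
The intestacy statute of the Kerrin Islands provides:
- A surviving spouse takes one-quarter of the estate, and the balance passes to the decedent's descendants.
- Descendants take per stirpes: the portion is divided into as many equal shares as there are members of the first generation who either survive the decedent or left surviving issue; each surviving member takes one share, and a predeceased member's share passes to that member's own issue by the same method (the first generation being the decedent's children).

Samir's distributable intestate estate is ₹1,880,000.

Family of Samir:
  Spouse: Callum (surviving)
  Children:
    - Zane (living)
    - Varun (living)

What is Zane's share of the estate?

Zane receives ₹705,000.

Callum takes one-quarter of ₹1,880,000 = ₹470,000. The remaining ₹1,410,000 passes to the descendants.
The descendants' portion (₹1,410,000) is divided into 2 shares of ₹705,000: Zane and Varun each take ₹705,000.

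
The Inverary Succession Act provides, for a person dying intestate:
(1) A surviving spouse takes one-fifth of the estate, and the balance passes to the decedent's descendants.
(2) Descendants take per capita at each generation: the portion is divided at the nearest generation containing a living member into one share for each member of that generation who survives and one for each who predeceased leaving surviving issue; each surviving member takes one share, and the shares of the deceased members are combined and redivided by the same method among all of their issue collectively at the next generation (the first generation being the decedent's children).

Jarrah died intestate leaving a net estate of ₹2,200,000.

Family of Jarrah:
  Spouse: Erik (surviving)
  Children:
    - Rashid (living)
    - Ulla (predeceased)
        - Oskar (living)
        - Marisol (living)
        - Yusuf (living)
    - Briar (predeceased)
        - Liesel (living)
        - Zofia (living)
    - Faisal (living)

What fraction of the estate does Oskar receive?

Erik takes one-fifth of ₹2,200,000 = ₹440,000. The remaining ₹1,760,000 passes to the descendants.
The descendants' portion (₹1,760,000) is divided at the children's generation into 4 shares of ₹440,000. Rashid and Faisal each take ₹440,000. The 2 shares of the deceased (Ulla and Briar) are combined into a pool of ₹880,000.
That pool (₹880,000) is divided at the grandchildren's generation equally among Oskar, Marisol, Yusuf, Liesel, and Zofia: ₹176,000 each.

Oskar receives 2/25 of the estate.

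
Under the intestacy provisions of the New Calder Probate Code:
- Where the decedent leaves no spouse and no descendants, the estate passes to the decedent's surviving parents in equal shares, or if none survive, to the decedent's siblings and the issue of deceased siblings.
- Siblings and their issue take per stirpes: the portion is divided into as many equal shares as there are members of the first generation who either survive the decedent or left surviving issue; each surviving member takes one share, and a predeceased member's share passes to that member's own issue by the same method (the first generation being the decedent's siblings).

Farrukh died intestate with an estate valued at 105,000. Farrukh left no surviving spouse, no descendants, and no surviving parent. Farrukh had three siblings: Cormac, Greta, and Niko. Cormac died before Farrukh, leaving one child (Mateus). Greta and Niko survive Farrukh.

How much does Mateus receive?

The entire 105,000 passes to the siblings and their issue.
That amount (105,000) is divided into 3 shares of 35,000: Greta and Niko each take 35,000; Cormac's 35,000 share passes to Cormac's issue.
Cormac's share (35,000) passes entirely to Mateus.

Mateus receives 35,000.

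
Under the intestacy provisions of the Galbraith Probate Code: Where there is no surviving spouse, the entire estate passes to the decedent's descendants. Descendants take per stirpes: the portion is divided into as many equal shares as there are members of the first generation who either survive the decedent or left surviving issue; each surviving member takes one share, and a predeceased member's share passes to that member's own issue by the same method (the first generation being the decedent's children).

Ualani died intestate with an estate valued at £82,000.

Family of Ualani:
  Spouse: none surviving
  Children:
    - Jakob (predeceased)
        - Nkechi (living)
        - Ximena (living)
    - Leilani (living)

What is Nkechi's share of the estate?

The entire £82,000 passes to the descendants.
That amount (£82,000) is divided into 2 shares of £41,000: Leilani takes £41,000; Jakob's £41,000 share passes to Jakob's issue.
Jakob's share (£41,000) is divided into 2 shares of £20,500: Nkechi and Ximena each take £20,500.

Nkechi receives £20,500.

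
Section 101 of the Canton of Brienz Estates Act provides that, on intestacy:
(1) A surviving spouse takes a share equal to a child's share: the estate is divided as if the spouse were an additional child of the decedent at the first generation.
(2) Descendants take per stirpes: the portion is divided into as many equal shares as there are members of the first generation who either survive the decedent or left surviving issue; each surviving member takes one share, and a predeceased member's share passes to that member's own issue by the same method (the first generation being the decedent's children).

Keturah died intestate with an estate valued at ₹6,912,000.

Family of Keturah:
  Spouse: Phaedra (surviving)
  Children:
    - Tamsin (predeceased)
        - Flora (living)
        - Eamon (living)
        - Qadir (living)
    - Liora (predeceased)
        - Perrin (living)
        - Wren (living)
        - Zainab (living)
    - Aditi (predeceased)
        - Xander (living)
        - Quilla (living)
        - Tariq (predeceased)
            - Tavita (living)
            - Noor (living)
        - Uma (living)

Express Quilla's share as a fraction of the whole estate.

The spouse counts as an additional share at the children's level, so there are 4 primary shares of ₹1,728,000. Phaedra takes one such share (₹1,728,000).
The children's combined portion (₹5,184,000) is divided into 3 shares of ₹1,728,000: Tamsin's ₹1,728,000 share passes to Tamsin's issue; Liora's ₹1,728,000 share passes to Liora's issue; Aditi's ₹1,728,000 share passes to Aditi's issue.
Tamsin's share (₹1,728,000) is divided into 3 shares of ₹576,000: Flora, Eamon, and Qadir each take ₹576,000.
Liora's share (₹1,728,000) is divided into 3 shares of ₹576,000: Perrin, Wren, and Zainab each take ₹576,000.
Aditi's share (₹1,728,000) is divided into 4 shares of ₹432,000: Xander, Quilla, and Uma each take ₹432,000; Tariq's ₹432,000 share passes to Tariq's issue.
Tariq's share (₹432,000) is divided into 2 shares of ₹216,000: Tavita and Noor each take ₹216,000.

Quilla receives 1/16 of the estate.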